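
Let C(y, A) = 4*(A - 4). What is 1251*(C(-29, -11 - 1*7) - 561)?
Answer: -811899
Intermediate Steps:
C(y, A) = -16 + 4*A (C(y, A) = 4*(-4 + A) = -16 + 4*A)
1251*(C(-29, -11 - 1*7) - 561) = 1251*((-16 + 4*(-11 - 1*7)) - 561) = 1251*((-16 + 4*(-11 - 7)) - 561) = 1251*((-16 + 4*(-18)) - 561) = 1251*((-16 - 72) - 561) = 1251*(-88 - 561) = 1251*(-649) = -811899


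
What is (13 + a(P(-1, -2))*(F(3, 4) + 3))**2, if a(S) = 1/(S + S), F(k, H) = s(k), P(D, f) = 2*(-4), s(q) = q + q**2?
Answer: 37249/256 ≈ 145.50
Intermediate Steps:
P(D, f) = -8
F(k, H) = k*(1 + k)
a(S) = 1/(2*S)
(13 + a(P(-1, -2))*(F(3, 4) + 3))**2 = (13 + ((1/2)/(-8))*(3*(1 + 3) + 3))**2 = (13 + ((1/2)*(-1/8))*(3*4 + 3))**2 = (13 - (12 + 3)/16)**2 = (13 - 1/16*15)**2 = (13 - 15/16)**2 = (193/16)**2 = 37249/256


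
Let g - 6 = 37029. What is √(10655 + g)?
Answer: √47690 ≈ 218.38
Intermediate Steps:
g = 37035 (g = 6 + 37029 = 37035)
√(10655 + g) = √(10655 + 37035) = √47690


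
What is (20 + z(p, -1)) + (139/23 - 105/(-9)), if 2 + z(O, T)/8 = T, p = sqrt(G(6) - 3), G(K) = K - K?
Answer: 946/69 ≈ 13.710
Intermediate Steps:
G(K) = 0
p = I*sqrt(3) (p = sqrt(0 - 3) = sqrt(-3) = I*sqrt(3) ≈ 1.732*I)
z(O, T) = -16 + 8*T
(20 + z(p, -1)) + (139/23 - 105/(-9)) = (20 + (-16 + 8*(-1))) + (139/23 - 105/(-9)) = (20 + (-16 - 8)) + (139*(1/23) - 105*(-1/9)) = (20 - 24) + (139/23 + 35/3) = -4 + 1222/69 = 946/69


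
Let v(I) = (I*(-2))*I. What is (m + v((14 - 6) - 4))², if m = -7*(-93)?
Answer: 383161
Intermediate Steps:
v(I) = -2*I² (v(I) = (-2*I)*I = -2*I²)
m = 651
(m + v((14 - 6) - 4))² = (651 - 2*((14 - 6) - 4)²)² = (651 - 2*(8 - 4)²)² = (651 - 2*4²)² = (651 - 2*16)² = (651 - 32)² = 619² = 383161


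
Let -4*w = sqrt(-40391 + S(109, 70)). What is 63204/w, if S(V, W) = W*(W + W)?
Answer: 84272*I*sqrt(3399)/3399 ≈ 1445.5*I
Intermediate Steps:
S(V, W) = 2*W**2 (S(V, W) = W*(2*W) = 2*W**2)
w = -3*I*sqrt(3399)/4 (w = -sqrt(-40391 + 2*70**2)/4 = -sqrt(-40391 + 2*4900)/4 = -sqrt(-40391 + 9800)/4 = -3*I*sqrt(3399)/4 ≈ -43.726*I)
63204/w = 63204/((-3*I*sqrt(3399)/4)) = 63204*(4*I*sqrt(3399)/10197) = 84272*I*sqrt(3399)/3399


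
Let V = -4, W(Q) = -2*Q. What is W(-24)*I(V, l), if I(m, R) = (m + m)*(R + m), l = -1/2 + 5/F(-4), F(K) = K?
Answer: 2208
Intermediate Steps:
l = -7/4 (l = -1/2 + 5/(-4) = -1*½ + 5*(-¼) = -½ - 5/4 = -7/4 ≈ -1.7500)
I(m, R) = 2*m*(R + m) (I(m, R) = (2*m)*(R + m) = 2*m*(R + m))
W(-24)*I(V, l) = (-2*(-24))*(2*(-4)*(-7/4 - 4)) = 48*(2*(-4)*(-23/4)) = 48*46 = 2208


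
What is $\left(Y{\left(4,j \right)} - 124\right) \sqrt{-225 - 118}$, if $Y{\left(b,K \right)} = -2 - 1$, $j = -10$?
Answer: $- 889 i \sqrt{7} \approx - 2352.1 i$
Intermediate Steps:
$Y{\left(b,K \right)} = -3$
$\left(Y{\left(4,j \right)} - 124\right) \sqrt{-225 - 118} = \left(-3 - 124\right) \sqrt{-225 - 118} = - 127 \sqrt{-343} = - 127 \cdot 7 i \sqrt{7} = - 889 i \sqrt{7}$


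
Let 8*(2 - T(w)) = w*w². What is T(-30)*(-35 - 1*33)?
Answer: -229636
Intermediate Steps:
T(w) = 2 - w³/8 (T(w) = 2 - w*w²/8 = 2 - w³/8)
T(-30)*(-35 - 1*33) = (2 - ⅛*(-30)³)*(-35 - 1*33) = (2 - ⅛*(-27000))*(-35 - 33) = (2 + 3375)*(-68) = 3377*(-68) = -229636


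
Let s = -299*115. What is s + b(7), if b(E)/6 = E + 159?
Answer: -33389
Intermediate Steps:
s = -34385
b(E) = 954 + 6*E (b(E) = 6*(E + 159) = 6*(159 + E) = 954 + 6*E)
s + b(7) = -34385 + (954 + 6*7) = -34385 + (954 + 42) = -34385 + 996 = -33389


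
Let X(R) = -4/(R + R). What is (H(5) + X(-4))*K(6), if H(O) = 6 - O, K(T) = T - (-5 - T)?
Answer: 51/2 ≈ 25.500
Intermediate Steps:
K(T) = 5 + 2*T (K(T) = T + (5 + T) = 5 + 2*T)
X(R) = -2/R (X(R) = -4*1/(2*R) = -2/R)
(H(5) + X(-4))*K(6) = ((6 - 1*5) - 2/(-4))*(5 + 2*6) = ((6 - 5) - 2*(-¼))*(5 + 12) = (1 + ½)*17 = (3/2)*17 = 51/2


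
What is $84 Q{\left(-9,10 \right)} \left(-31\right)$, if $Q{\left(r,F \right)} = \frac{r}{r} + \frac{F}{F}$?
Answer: $-5208$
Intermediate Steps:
$Q{\left(r,F \right)} = 2$ ($Q{\left(r,F \right)} = 1 + 1 = 2$)
$84 Q{\left(-9,10 \right)} \left(-31\right) = 84 \cdot 2 \left(-31\right) = 168 \left(-31\right) = -5208$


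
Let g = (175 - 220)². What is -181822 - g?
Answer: -183847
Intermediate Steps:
g = 2025 (g = (-45)² = 2025)
-181822 - g = -181822 - 1*2025 = -181822 - 2025 = -183847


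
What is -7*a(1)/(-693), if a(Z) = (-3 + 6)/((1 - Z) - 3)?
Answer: -1/99 ≈ -0.010101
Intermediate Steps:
a(Z) = 3/(-2 - Z)
-7*a(1)/(-693) = -(-21)/(2 + 1)/(-693) = -(-21)/3*(-1/693) = -7*(-1)*(-1/693) = 7*(-1/693) = -1/99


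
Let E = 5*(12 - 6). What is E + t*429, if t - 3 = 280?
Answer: 121437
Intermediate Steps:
t = 283 (t = 3 + 280 = 283)
E = 30 (E = 5*6 = 30)
E + t*429 = 30 + 283*429 = 30 + 121407 = 121437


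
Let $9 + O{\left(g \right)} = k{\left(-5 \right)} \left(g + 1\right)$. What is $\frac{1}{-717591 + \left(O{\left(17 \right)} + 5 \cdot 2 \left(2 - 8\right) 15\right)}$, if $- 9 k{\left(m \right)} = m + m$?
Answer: $- \frac{1}{718480} \approx -1.3918 \cdot 10^{-6}$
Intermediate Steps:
$k{\left(m \right)} = - \frac{2 m}{9}$ ($k{\left(m \right)} = - \frac{m + m}{9} = - \frac{2 m}{9}$)
$O{\left(g \right)} = - \frac{71}{9} + \frac{10 g}{9}$ ($O{\left(g \right)} = -9 + \left(- \frac{2}{9}\right) \left(-5\right) \left(g + 1\right) = -9 + \frac{10 \left(1 + g\right)}{9} = -9 + \left(\frac{10}{9} + \frac{10 g}{9}\right) = - \frac{71}{9} + \frac{10 g}{9}$)
$\frac{1}{-717591 + \left(O{\left(17 \right)} + 5 \cdot 2 \left(2 - 8\right) 15\right)} = \frac{1}{-717591 + \left(\left(- \frac{71}{9} + \frac{10}{9} \cdot 17\right) + 5 \cdot 2 \left(2 - 8\right) 15\right)} = \frac{1}{-717591 + \left(\left(- \frac{71}{9} + \frac{170}{9}\right) + 10 \left(-6\right) 15\right)} = \frac{1}{-717591 + \left(11 - 900\right)} = \frac{1}{-717591 - 889} = \frac{1}{-718480} = - \frac{1}{718480}$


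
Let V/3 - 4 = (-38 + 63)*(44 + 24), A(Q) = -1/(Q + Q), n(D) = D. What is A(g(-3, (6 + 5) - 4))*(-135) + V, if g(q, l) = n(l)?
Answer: 71703/14 ≈ 5121.6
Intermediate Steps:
g(q, l) = l
A(Q) = -1/(2*Q)
V = 5112 (V = 12 + 3*((-38 + 63)*(44 + 24)) = 12 + 3*(25*68) = 12 + 3*1700 = 12 + 5100 = 5112)
A(g(-3, (6 + 5) - 4))*(-135) + V = -1/(2*((6 + 5) - 4))*(-135) + 5112 = -1/(2*(11 - 4))*(-135) + 5112 = -½/7*(-135) + 5112 = -½*⅐*(-135) + 5112 = -1/14*(-135) + 5112 = 135/14 + 5112 = 71703/14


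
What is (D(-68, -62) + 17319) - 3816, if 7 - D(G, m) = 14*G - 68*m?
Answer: 10246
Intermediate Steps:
D(G, m) = 7 - 14*G + 68*m (D(G, m) = 7 - (14*G - 68*m) = 7 - (-68*m + 14*G) = 7 + (-14*G + 68*m) = 7 - 14*G + 68*m)
(D(-68, -62) + 17319) - 3816 = ((7 - 14*(-68) + 68*(-62)) + 17319) - 3816 = ((7 + 952 - 4216) + 17319) - 3816 = (-3257 + 17319) - 3816 = 14062 - 3816 = 10246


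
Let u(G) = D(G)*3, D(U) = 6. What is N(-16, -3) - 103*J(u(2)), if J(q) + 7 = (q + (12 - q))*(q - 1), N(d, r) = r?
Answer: -20294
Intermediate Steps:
u(G) = 18 (u(G) = 6*3 = 18)
J(q) = -19 + 12*q (J(q) = -7 + (q + (12 - q))*(q - 1) = -7 + 12*(-1 + q) = -7 + (-12 + 12*q) = -19 + 12*q)
N(-16, -3) - 103*J(u(2)) = -3 - 103*(-19 + 12*18) = -3 - 103*(-19 + 216) = -3 - 103*197 = -3 - 20291 = -20294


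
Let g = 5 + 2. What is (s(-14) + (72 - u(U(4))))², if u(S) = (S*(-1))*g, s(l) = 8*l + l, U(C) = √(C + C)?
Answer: 3308 - 1512*√2 ≈ 1169.7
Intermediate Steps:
g = 7
U(C) = √2*√C (U(C) = √(2*C) = √2*√C)
s(l) = 9*l
u(S) = -7*S (u(S) = (S*(-1))*7 = -S*7 = -7*S)
(s(-14) + (72 - u(U(4))))² = (9*(-14) + (72 - (-7)*√2*√4))² = (-126 + (72 - (-7)*√2*2))² = (-126 + (72 - (-7)*2*√2))² = (-126 + (72 - (-14)*√2))² = (-126 + (72 + 14*√2))² = (-54 + 14*√2)²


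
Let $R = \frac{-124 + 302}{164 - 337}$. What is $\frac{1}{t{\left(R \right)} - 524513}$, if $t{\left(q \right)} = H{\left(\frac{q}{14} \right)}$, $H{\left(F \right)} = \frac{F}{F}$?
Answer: $- \frac{1}{524512} \approx -1.9065 \cdot 10^{-6}$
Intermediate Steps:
$H{\left(F \right)} = 1$
$R = - \frac{178}{173}$ ($R = \frac{178}{-173} = 178 \left(- \frac{1}{173}\right) = - \frac{178}{173} \approx -1.0289$)
$t{\left(q \right)} = 1$
$\frac{1}{t{\left(R \right)} - 524513} = \frac{1}{1 - 524513} = \frac{1}{-524512} = - \frac{1}{524512}$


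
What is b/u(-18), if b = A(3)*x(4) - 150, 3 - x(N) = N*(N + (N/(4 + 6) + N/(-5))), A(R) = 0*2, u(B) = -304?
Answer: 75/152 ≈ 0.49342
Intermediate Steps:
A(R) = 0
x(N) = 3 - 9*N²/10 (x(N) = 3 - N*(N + (N/(4 + 6) + N/(-5))) = 3 - N*(N + (N/10 + N*(-⅕))) = 3 - N*(N + (N*(⅒) - N/5)) = 3 - N*(N + (N/10 - N/5)) = 3 - N*(N - N/10) = 3 - N*9*N/10 = 3 - 9*N²/10)
b = -150 (b = 0*(3 - 9/10*4²) - 150 = 0*(3 - 9/10*16) - 150 = 0*(3 - 72/5) - 150 = 0*(-57/5) - 150 = 0 - 150 = -150)
b/u(-18) = -150/(-304) = -150*(-1/304) = 75/152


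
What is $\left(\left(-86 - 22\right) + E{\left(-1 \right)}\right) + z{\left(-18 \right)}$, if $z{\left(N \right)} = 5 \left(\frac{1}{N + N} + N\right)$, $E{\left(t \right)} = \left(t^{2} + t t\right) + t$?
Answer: $- \frac{7097}{36} \approx -197.14$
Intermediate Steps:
$E{\left(t \right)} = t + 2 t^{2}$ ($E{\left(t \right)} = \left(t^{2} + t^{2}\right) + t = 2 t^{2} + t = t + 2 t^{2}$)
$z{\left(N \right)} = 5 N + \frac{5}{2 N}$ ($z{\left(N \right)} = 5 \left(\frac{1}{2 N} + N\right) = 5 \left(N + \frac{1}{2 N}\right) = 5 N + \frac{5}{2 N}$)
$\left(\left(-86 - 22\right) + E{\left(-1 \right)}\right) + z{\left(-18 \right)} = \left(\left(-86 - 22\right) - \left(1 + 2 \left(-1\right)\right)\right) + \left(5 \left(-18\right) + \frac{5}{2 \left(-18\right)}\right) = \left(-108 - \left(1 - 2\right)\right) + \left(-90 + \frac{5}{2} \left(- \frac{1}{18}\right)\right) = \left(-108 - -1\right) - \frac{3245}{36} = \left(-108 + 1\right) - \frac{3245}{36} = -107 - \frac{3245}{36} = - \frac{7097}{36}$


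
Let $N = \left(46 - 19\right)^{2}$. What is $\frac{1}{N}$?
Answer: $\frac{1}{729} \approx 0.0013717$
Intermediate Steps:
$N = 729$ ($N = 27^{2} = 729$)
$\frac{1}{N} = \frac{1}{729}$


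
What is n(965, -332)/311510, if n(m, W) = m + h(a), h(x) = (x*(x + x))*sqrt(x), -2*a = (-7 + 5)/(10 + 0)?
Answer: 193/62302 + sqrt(10)/155755000 ≈ 0.0030978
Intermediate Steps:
a = 1/10 (a = -(-7 + 5)/(2*(10 + 0)) = -(-1)/10 = -1/2*(-1/5) = 1/10 ≈ 0.10000)
h(x) = 2*x**(5/2) (h(x) = (x*(2*x))*sqrt(x) = (2*x**2)*sqrt(x) = 2*x**(5/2))
n(m, W) = m + sqrt(10)/500 (n(m, W) = m + 2*(1/10)**(5/2) = m + 2*(sqrt(10)/1000) = m + sqrt(10)/500)
n(965, -332)/311510 = (965 + sqrt(10)/500)/311510 = (965 + sqrt(10)/500)*(1/311510) = 193/62302 + sqrt(10)/155755000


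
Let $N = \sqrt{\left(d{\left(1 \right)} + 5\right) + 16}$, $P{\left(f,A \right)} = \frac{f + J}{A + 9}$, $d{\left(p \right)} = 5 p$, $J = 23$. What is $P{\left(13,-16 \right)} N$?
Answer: $- \frac{36 \sqrt{26}}{7} \approx -26.224$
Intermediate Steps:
$P{\left(f,A \right)} = \frac{23 + f}{9 + A}$ ($P{\left(f,A \right)} = \frac{f + 23}{A + 9} = \frac{23 + f}{9 + A}$)
$N = \sqrt{26}$ ($N = \sqrt{\left(5 \cdot 1 + 5\right) + 16} = \sqrt{\left(5 + 5\right) + 16} = \sqrt{10 + 16} = \sqrt{26} \approx 5.099$)
$P{\left(13,-16 \right)} N = \frac{23 + 13}{9 - 16} \sqrt{26} = \frac{1}{-7} \cdot 36 \sqrt{26} = \left(- \frac{1}{7}\right) 36 \sqrt{26} = - \frac{36 \sqrt{26}}{7}$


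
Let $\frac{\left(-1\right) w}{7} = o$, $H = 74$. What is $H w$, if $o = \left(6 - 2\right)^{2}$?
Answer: $-8288$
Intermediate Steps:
$o = 16$ ($o = 4^{2} = 16$)
$w = -112$ ($w = \left(-7\right) 16 = -112$)
$H w = 74 \left(-112\right) = -8288$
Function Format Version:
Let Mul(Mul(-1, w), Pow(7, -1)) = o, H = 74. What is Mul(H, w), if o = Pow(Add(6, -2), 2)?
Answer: -8288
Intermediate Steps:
o = 16 (o = Pow(4, 2) = 16)
w = -112 (w = Mul(-7, 16) = -112)
Mul(H, w) = Mul(74, -112) = -8288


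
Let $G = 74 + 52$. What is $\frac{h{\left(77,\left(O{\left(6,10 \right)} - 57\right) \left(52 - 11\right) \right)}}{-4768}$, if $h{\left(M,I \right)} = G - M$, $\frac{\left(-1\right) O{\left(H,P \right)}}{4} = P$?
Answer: $- \frac{49}{4768} \approx -0.010277$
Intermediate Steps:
$O{\left(H,P \right)} = - 4 P$
$G = 126$
$h{\left(M,I \right)} = 126 - M$
$\frac{h{\left(77,\left(O{\left(6,10 \right)} - 57\right) \left(52 - 11\right) \right)}}{-4768} = \frac{126 - 77}{-4768} = \left(126 - 77\right) \left(- \frac{1}{4768}\right) = 49 \left(- \frac{1}{4768}\right) = - \frac{49}{4768}$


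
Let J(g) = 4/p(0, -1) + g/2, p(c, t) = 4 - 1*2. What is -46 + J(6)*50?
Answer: 204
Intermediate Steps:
p(c, t) = 2 (p(c, t) = 4 - 2 = 2)
J(g) = 2 + g/2 (J(g) = 4/2 + g/2 = 4*(½) + g*(½) = 2 + g/2)
-46 + J(6)*50 = -46 + (2 + (½)*6)*50 = -46 + (2 + 3)*50 = -46 + 5*50 = -46 + 250 = 204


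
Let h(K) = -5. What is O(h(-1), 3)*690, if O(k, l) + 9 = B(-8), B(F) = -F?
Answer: -690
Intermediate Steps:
O(k, l) = -1 (O(k, l) = -9 - 1*(-8) = -9 + 8 = -1)
O(h(-1), 3)*690 = -1*690 = -690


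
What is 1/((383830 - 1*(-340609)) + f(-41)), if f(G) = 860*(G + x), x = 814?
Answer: 1/1389219 ≈ 7.1983e-7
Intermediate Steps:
f(G) = 700040 + 860*G (f(G) = 860*(G + 814) = 860*(814 + G) = 700040 + 860*G)
1/((383830 - 1*(-340609)) + f(-41)) = 1/((383830 - 1*(-340609)) + (700040 + 860*(-41))) = 1/((383830 + 340609) + (700040 - 35260)) = 1/(724439 + 664780) = 1/1389219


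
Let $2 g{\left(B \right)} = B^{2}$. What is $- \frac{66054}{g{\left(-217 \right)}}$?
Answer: $- \frac{132108}{47089} \approx -2.8055$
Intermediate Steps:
$g{\left(B \right)} = \frac{B^{2}}{2}$
$- \frac{66054}{g{\left(-217 \right)}} = - \frac{66054}{\frac{1}{2} \left(-217\right)^{2}} = - \frac{66054}{\frac{1}{2} \cdot 47089} = - \frac{66054}{\frac{47089}{2}} = \left(-66054\right) \frac{2}{47089} = - \frac{132108}{47089}$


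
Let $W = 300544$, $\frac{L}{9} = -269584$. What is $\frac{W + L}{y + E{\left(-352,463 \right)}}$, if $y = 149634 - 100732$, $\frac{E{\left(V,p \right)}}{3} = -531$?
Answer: $- \frac{2125712}{47309} \approx -44.932$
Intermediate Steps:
$L = -2426256$ ($L = 9 \left(-269584\right) = -2426256$)
$E{\left(V,p \right)} = -1593$ ($E{\left(V,p \right)} = 3 \left(-531\right) = -1593$)
$y = 48902$
$\frac{W + L}{y + E{\left(-352,463 \right)}} = \frac{300544 - 2426256}{48902 - 1593} = - \frac{2125712}{47309}$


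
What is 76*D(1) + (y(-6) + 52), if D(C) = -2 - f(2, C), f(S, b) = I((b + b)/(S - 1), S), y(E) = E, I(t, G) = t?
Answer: -258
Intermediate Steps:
f(S, b) = 2*b/(-1 + S) (f(S, b) = (b + b)/(S - 1) = (2*b)/(-1 + S) = 2*b/(-1 + S))
D(C) = -2 - 2*C (D(C) = -2 - 2*C/(-1 + 2) = -2 - 2*C/1 = -2 - 2*C)
76*D(1) + (y(-6) + 52) = 76*(-2 - 2*1) + (-6 + 52) = 76*(-2 - 2) + 46 = 76*(-4) + 46 = -304 + 46 = -258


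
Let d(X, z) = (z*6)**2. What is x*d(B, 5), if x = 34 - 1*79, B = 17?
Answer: -40500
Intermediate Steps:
d(X, z) = 36*z**2 (d(X, z) = (6*z)**2 = 36*z**2)
x = -45 (x = 34 - 79 = -45)
x*d(B, 5) = -1620*5**2 = -1620*25 = -45*900 = -40500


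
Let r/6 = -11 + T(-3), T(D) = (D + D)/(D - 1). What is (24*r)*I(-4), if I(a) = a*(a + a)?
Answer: -43776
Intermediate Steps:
T(D) = 2*D/(-1 + D) (T(D) = (2*D)/(-1 + D) = 2*D/(-1 + D))
r = -57 (r = 6*(-11 + 2*(-3)/(-1 - 3)) = 6*(-11 + 2*(-3)/(-4)) = 6*(-11 + 2*(-3)*(-¼)) = 6*(-11 + 3/2) = 6*(-19/2) = -57)
I(a) = 2*a² (I(a) = a*(2*a) = 2*a²)
(24*r)*I(-4) = (24*(-57))*(2*(-4)²) = -2736*16 = -1368*32 = -43776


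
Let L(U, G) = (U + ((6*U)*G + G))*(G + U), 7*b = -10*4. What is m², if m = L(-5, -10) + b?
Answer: 897901225/49 ≈ 1.8325e+7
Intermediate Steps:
b = -40/7 (b = (-10*4)/7 = (⅐)*(-40) = -40/7 ≈ -5.7143)
L(U, G) = (G + U)*(G + U + 6*G*U) (L(U, G) = (U + (6*G*U + G))*(G + U) = (U + (G + 6*G*U))*(G + U) = (G + U + 6*G*U)*(G + U) = (G + U)*(G + U + 6*G*U))
m = -29965/7 (m = ((-10)² + (-5)² + 2*(-10)*(-5) + 6*(-10)*(-5)² + 6*(-5)*(-10)²) - 40/7 = (100 + 25 + 100 + 6*(-10)*25 + 6*(-5)*100) - 40/7 = (100 + 25 + 100 - 1500 - 3000) - 40/7 = -4275 - 40/7 = -29965/7 ≈ -4280.7)
m² = (-29965/7)² = 897901225/49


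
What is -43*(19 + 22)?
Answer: -1763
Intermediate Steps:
-43*(19 + 22) = -43*41 = -1763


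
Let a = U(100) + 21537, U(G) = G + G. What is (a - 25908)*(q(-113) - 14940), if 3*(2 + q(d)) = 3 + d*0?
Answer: 62318911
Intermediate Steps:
U(G) = 2*G
q(d) = -1 (q(d) = -2 + (3 + d*0)/3 = -2 + (3 + 0)/3 = -2 + (1/3)*3 = -2 + 1 = -1)
a = 21737 (a = 2*100 + 21537 = 200 + 21537 = 21737)
(a - 25908)*(q(-113) - 14940) = (21737 - 25908)*(-1 - 14940) = -4171*(-14941) = 62318911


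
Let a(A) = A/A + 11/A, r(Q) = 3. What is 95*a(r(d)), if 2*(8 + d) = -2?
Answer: 1330/3 ≈ 443.33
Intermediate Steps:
d = -9 (d = -8 + (½)*(-2) = -8 - 1 = -9)
a(A) = 1 + 11/A
95*a(r(d)) = 95*((11 + 3)/3) = 95*((⅓)*14) = 95*(14/3) = 1330/3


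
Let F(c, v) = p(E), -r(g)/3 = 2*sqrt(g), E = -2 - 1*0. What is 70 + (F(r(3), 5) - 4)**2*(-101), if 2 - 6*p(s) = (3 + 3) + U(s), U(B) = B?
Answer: -16439/9 ≈ -1826.6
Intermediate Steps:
E = -2 (E = -2 + 0 = -2)
p(s) = -2/3 - s/6 (p(s) = 1/3 - ((3 + 3) + s)/6 = 1/3 - (6 + s)/6 = 1/3 + (-1 - s/6) = -2/3 - s/6)
r(g) = -6*sqrt(g)
F(c, v) = -1/3 (F(c, v) = -2/3 - 1/6*(-2) = -2/3 + 1/3 = -1/3)
70 + (F(r(3), 5) - 4)**2*(-101) = 70 + (-1/3 - 4)**2*(-101) = 70 + (-13/3)**2*(-101) = 70 + (169/9)*(-101) = 70 - 17069/9 = -16439/9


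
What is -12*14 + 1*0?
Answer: -168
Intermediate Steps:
-12*14 + 1*0 = -168 + 0 = -168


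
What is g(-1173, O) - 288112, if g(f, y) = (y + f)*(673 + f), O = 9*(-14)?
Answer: 361388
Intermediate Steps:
O = -126
g(f, y) = (673 + f)*(f + y) (g(f, y) = (f + y)*(673 + f) = (673 + f)*(f + y))
g(-1173, O) - 288112 = ((-1173)**2 + 673*(-1173) + 673*(-126) - 1173*(-126)) - 288112 = (1375929 - 789429 - 84798 + 147798) - 288112 = 649500 - 288112 = 361388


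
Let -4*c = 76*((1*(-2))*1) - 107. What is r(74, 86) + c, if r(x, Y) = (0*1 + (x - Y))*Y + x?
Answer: -3573/4 ≈ -893.25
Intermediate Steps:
c = 259/4 (c = -(76*((1*(-2))*1) - 107)/4 = -(76*(-2*1) - 107)/4 = -(76*(-2) - 107)/4 = -(-152 - 107)/4 = -¼*(-259) = 259/4 ≈ 64.750)
r(x, Y) = x + Y*(x - Y) (r(x, Y) = (0 + (x - Y))*Y + x = (x - Y)*Y + x = Y*(x - Y) + x = x + Y*(x - Y))
r(74, 86) + c = (74 - 1*86² + 86*74) + 259/4 = (74 - 1*7396 + 6364) + 259/4 = (74 - 7396 + 6364) + 259/4 = -958 + 259/4 = -3573/4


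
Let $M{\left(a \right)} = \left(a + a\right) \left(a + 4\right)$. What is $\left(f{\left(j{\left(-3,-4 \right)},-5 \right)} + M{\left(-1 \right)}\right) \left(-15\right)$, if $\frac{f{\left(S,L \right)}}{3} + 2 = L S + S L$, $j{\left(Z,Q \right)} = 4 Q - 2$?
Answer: $-7920$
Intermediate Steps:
$j{\left(Z,Q \right)} = -2 + 4 Q$
$f{\left(S,L \right)} = -6 + 6 L S$ ($f{\left(S,L \right)} = -6 + 3 \left(L S + S L\right) = -6 + 3 \left(L S + L S\right) = -6 + 3 \cdot 2 L S = -6 + 6 L S$)
$M{\left(a \right)} = 2 a \left(4 + a\right)$
$\left(f{\left(j{\left(-3,-4 \right)},-5 \right)} + M{\left(-1 \right)}\right) \left(-15\right) = \left(\left(-6 + 6 \left(-5\right) \left(-2 + 4 \left(-4\right)\right)\right) + 2 \left(-1\right) \left(4 - 1\right)\right) \left(-15\right) = \left(\left(-6 + 6 \left(-5\right) \left(-2 - 16\right)\right) + 2 \left(-1\right) 3\right) \left(-15\right) = \left(\left(-6 + 6 \left(-5\right) \left(-18\right)\right) - 6\right) \left(-15\right) = \left(\left(-6 + 540\right) - 6\right) \left(-15\right) = \left(534 - 6\right) \left(-15\right) = 528 \left(-15\right) = -7920$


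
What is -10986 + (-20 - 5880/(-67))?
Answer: -731522/67 ≈ -10918.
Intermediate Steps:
-10986 + (-20 - 5880/(-67)) = -10986 + (-20 - 5880*(-1)/67) = -10986 + (-20 - 56*(-105/67)) = -10986 + (-20 + 5880/67) = -10986 + 4540/67 = -731522/67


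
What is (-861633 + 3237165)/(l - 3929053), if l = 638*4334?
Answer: -11476/5623 ≈ -2.0409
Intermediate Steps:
l = 2765092
(-861633 + 3237165)/(l - 3929053) = (-861633 + 3237165)/(2765092 - 3929053) = 2375532/(-1163961) = 2375532*(-1/1163961) = -11476/5623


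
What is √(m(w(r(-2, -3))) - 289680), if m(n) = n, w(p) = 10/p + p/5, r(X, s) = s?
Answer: I*√65178885/15 ≈ 538.22*I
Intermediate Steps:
w(p) = 10/p + p/5 (w(p) = 10/p + p*(⅕) = 10/p + p/5)
√(m(w(r(-2, -3))) - 289680) = √((10/(-3) + (⅕)*(-3)) - 289680) = √((10*(-⅓) - ⅗) - 289680) = √((-10/3 - ⅗) - 289680) = √(-59/15 - 289680) = √(-4345259/15) = I*√65178885/15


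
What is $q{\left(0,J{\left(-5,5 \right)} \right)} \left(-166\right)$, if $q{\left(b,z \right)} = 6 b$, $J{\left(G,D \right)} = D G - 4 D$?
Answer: $0$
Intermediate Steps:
$J{\left(G,D \right)} = - 4 D + D G$
$q{\left(0,J{\left(-5,5 \right)} \right)} \left(-166\right) = 6 \cdot 0 \left(-166\right) = 0 \left(-166\right) = 0$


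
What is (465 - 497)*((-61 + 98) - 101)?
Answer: 2048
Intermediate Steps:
(465 - 497)*((-61 + 98) - 101) = -32*(37 - 101) = -32*(-64) = 2048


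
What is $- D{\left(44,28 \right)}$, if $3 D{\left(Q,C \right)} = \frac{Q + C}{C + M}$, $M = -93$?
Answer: $\frac{24}{65} \approx 0.36923$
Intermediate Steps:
$D{\left(Q,C \right)} = \frac{C + Q}{3 \left(-93 + C\right)}$ ($D{\left(Q,C \right)} = \frac{\left(Q + C\right) \frac{1}{C - 93}}{3} = \frac{\left(C + Q\right) \frac{1}{-93 + C}}{3} = \frac{\frac{1}{-93 + C} \left(C + Q\right)}{3} = \frac{C + Q}{3 \left(-93 + C\right)}$)
$- D{\left(44,28 \right)} = - \frac{28 + 44}{3 \left(-93 + 28\right)} = - \frac{72}{3 \left(-65\right)} = - \frac{\left(-1\right) 72}{3 \cdot 65} = \left(-1\right) \left(- \frac{24}{65}\right) = \frac{24}{65}$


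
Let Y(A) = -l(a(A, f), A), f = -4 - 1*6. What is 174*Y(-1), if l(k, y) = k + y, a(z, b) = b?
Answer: 1914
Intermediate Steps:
f = -10 (f = -4 - 6 = -10)
Y(A) = 10 - A (Y(A) = -(-10 + A) = 10 - A)
174*Y(-1) = 174*(10 - 1*(-1)) = 174*(10 + 1) = 174*11 = 1914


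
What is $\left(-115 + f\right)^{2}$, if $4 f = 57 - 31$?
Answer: $\frac{47089}{4} \approx 11772.0$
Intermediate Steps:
$f = \frac{13}{2}$ ($f = \frac{57 - 31}{4} = \frac{1}{4} \cdot 26 = \frac{13}{2} \approx 6.5$)
$\left(-115 + f\right)^{2} = \left(-115 + \frac{13}{2}\right)^{2} = \left(- \frac{217}{2}\right)^{2} = \frac{47089}{4}$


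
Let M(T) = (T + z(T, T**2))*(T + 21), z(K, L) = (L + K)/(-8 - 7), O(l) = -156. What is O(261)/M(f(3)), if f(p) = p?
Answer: -65/22 ≈ -2.9545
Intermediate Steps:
z(K, L) = -K/15 - L/15 (z(K, L) = (K + L)/(-15) = (K + L)*(-1/15) = -K/15 - L/15)
M(T) = (21 + T)*(-T**2/15 + 14*T/15) (M(T) = (T + (-T/15 - T**2/15))*(T + 21) = (-T**2/15 + 14*T/15)*(21 + T) = (21 + T)*(-T**2/15 + 14*T/15))
O(261)/M(f(3)) = -156*5/(294 - 1*3**2 - 7*3) = -156*5/(294 - 1*9 - 21) = -156*5/(294 - 9 - 21) = -156/((1/15)*3*264) = -156/264/5 = -156*5/264 = -65/22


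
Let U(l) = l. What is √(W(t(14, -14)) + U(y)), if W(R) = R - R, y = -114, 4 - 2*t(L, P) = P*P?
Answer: I*√114 ≈ 10.677*I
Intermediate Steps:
t(L, P) = 2 - P²/2 (t(L, P) = 2 - P*P/2 = 2 - P²/2)
W(R) = 0
√(W(t(14, -14)) + U(y)) = √(0 - 114) = √(-114) = I*√114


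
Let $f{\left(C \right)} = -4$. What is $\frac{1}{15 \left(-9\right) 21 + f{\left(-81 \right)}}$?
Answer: $- \frac{1}{2839} \approx -0.00035224$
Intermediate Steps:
$\frac{1}{15 \left(-9\right) 21 + f{\left(-81 \right)}} = \frac{1}{15 \left(-9\right) 21 - 4} = \frac{1}{\left(-135\right) 21 - 4} = \frac{1}{-2835 - 4} = \frac{1}{-2839} = - \frac{1}{2839}$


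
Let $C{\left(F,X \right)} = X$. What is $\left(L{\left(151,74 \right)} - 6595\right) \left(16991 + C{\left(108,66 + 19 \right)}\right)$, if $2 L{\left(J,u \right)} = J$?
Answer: $-111326982$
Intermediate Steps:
$L{\left(J,u \right)} = \frac{J}{2}$
$\left(L{\left(151,74 \right)} - 6595\right) \left(16991 + C{\left(108,66 + 19 \right)}\right) = \left(\frac{1}{2} \cdot 151 - 6595\right) \left(16991 + \left(66 + 19\right)\right) = \left(\frac{151}{2} - 6595\right) \left(16991 + 85\right) = \left(- \frac{13039}{2}\right) 17076 = -111326982$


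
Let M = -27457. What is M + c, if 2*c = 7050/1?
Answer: -23932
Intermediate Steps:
c = 3525 (c = (7050/1)/2 = (1*7050)/2 = (1/2)*7050 = 3525)
M + c = -27457 + 3525 = -23932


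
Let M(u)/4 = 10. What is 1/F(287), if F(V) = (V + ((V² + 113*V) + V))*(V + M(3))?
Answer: 1/37727298 ≈ 2.6506e-8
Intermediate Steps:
M(u) = 40 (M(u) = 4*10 = 40)
F(V) = (40 + V)*(V² + 115*V) (F(V) = (V + ((V² + 113*V) + V))*(V + 40) = (V + (V² + 114*V))*(40 + V) = (V² + 115*V)*(40 + V) = (40 + V)*(V² + 115*V))
1/F(287) = 1/(287*(4600 + 287² + 155*287)) = 1/(287*(4600 + 82369 + 44485)) = 1/(287*131454) = 1/37727298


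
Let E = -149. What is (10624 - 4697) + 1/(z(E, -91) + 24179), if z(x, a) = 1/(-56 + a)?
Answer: 21066407371/3554312 ≈ 5927.0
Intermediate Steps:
(10624 - 4697) + 1/(z(E, -91) + 24179) = (10624 - 4697) + 1/(1/(-56 - 91) + 24179) = 5927 + 1/(1/(-147) + 24179) = 5927 + 1/(-1/147 + 24179) = 5927 + 1/(3554312/147) = 5927 + 147/3554312 = 21066407371/3554312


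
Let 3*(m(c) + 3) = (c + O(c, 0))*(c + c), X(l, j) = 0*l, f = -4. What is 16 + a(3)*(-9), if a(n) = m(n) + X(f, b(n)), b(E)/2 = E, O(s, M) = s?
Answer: -65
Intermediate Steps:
b(E) = 2*E
X(l, j) = 0
m(c) = -3 + 4*c²/3 (m(c) = -3 + ((c + c)*(c + c))/3 = -3 + ((2*c)*(2*c))/3 = -3 + (4*c²)/3 = -3 + 4*c²/3)
a(n) = -3 + 4*n²/3 (a(n) = (-3 + 4*n²/3) + 0 = -3 + 4*n²/3)
16 + a(3)*(-9) = 16 + (-3 + (4/3)*3²)*(-9) = 16 + (-3 + (4/3)*9)*(-9) = 16 + (-3 + 12)*(-9) = 16 + 9*(-9) = 16 - 81 = -65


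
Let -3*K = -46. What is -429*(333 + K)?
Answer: -149435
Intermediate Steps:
K = 46/3 (K = -⅓*(-46) = 46/3 ≈ 15.333)
-429*(333 + K) = -429*(333 + 46/3) = -429*1045/3 = -149435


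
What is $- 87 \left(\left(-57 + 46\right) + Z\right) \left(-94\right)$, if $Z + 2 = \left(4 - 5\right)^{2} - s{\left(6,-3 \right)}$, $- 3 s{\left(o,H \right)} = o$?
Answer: $-81780$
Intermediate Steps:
$s{\left(o,H \right)} = - \frac{o}{3}$
$Z = 1$ ($Z = -2 + \left(\left(4 - 5\right)^{2} - \left(- \frac{1}{3}\right) 6\right) = -2 + \left(\left(-1\right)^{2} - -2\right) = -2 + \left(1 + 2\right) = -2 + 3 = 1$)
$- 87 \left(\left(-57 + 46\right) + Z\right) \left(-94\right) = - 87 \left(\left(-57 + 46\right) + 1\right) \left(-94\right) = - 87 \left(-11 + 1\right) \left(-94\right) = \left(-87\right) \left(-10\right) \left(-94\right) = 870 \left(-94\right) = -81780$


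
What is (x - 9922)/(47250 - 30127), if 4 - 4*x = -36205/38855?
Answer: -308377123/532251332 ≈ -0.57938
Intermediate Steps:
x = 38325/31084 (x = 1 - (-36205)/(4*38855) = 1 - ¼*(-7241/7771) = 1 + 7241/31084 = 38325/31084 ≈ 1.2330)
(x - 9922)/(47250 - 30127) = (38325/31084 - 9922)/(47250 - 30127) = -308377123/31084/17123 = -308377123/31084*1/17123 = -308377123/532251332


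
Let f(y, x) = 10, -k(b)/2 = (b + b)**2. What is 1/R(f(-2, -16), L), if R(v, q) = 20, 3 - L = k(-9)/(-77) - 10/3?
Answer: 1/20 ≈ 0.050000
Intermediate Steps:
k(b) = -8*b**2 (k(b) = -2*(b + b)**2 = -2*4*b**2 = -8*b**2)
L = -481/231 (L = 3 - (-8*(-9)**2/(-77) - 10/3) = 3 - (-8*81*(-1/77) - 10*1/3) = 3 - (-648*(-1/77) - 10/3) = 3 - (648/77 - 10/3) = 3 - 1*1174/231 = 3 - 1174/231 = -481/231 ≈ -2.0823)
1/R(f(-2, -16), L) = 1/20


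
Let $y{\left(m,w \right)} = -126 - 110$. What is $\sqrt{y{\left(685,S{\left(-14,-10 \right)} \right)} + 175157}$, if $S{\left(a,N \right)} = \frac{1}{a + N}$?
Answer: $\sqrt{174921} \approx 418.24$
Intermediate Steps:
$S{\left(a,N \right)} = \frac{1}{N + a}$
$y{\left(m,w \right)} = -236$ ($y{\left(m,w \right)} = -126 - 110 = -236$)
$\sqrt{y{\left(685,S{\left(-14,-10 \right)} \right)} + 175157} = \sqrt{-236 + 175157} = \sqrt{174921}$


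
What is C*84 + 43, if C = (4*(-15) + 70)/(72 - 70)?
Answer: 463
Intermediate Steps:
C = 5 (C = (-60 + 70)/2 = 10*(½) = 5)
C*84 + 43 = 5*84 + 43 = 420 + 43 = 463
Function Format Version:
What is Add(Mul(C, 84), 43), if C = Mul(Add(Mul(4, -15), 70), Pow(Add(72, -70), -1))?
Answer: 463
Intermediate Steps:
C = 5 (C = Mul(Add(-60, 70), Pow(2, -1)) = Mul(10, Rational(1, 2)) = 5)
Add(Mul(C, 84), 43) = Add(Mul(5, 84), 43) = Add(420, 43) = 463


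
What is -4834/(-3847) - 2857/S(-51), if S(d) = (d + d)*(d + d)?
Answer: 39302057/40024188 ≈ 0.98196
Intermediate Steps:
S(d) = 4*d² (S(d) = (2*d)*(2*d) = 4*d²)
-4834/(-3847) - 2857/S(-51) = -4834/(-3847) - 2857/(4*(-51)²) = -4834*(-1/3847) - 2857/(4*2601) = 4834/3847 - 2857/10404 = 39302057/40024188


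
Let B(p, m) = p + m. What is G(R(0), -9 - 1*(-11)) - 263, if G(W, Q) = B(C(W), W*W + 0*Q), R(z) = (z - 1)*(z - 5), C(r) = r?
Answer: -233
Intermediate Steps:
R(z) = (-1 + z)*(-5 + z)
B(p, m) = m + p
G(W, Q) = W + W**2 (G(W, Q) = (W*W + 0*Q) + W = (W**2 + 0) + W = W**2 + W = W + W**2)
G(R(0), -9 - 1*(-11)) - 263 = (5 + 0**2 - 6*0)*(1 + (5 + 0**2 - 6*0)) - 263 = (5 + 0 + 0)*(1 + (5 + 0 + 0)) - 263 = 5*(1 + 5) - 263 = 5*6 - 263 = 30 - 263 = -233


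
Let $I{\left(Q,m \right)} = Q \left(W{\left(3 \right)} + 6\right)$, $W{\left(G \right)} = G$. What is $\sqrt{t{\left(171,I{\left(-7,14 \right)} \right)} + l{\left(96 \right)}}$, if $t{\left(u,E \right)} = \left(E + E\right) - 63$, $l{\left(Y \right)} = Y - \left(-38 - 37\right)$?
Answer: $3 i \sqrt{2} \approx 4.2426 i$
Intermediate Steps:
$I{\left(Q,m \right)} = 9 Q$ ($I{\left(Q,m \right)} = Q \left(3 + 6\right) = Q 9 = 9 Q$)
$l{\left(Y \right)} = 75 + Y$ ($l{\left(Y \right)} = Y - \left(-38 - 37\right) = Y - -75 = Y + 75 = 75 + Y$)
$t{\left(u,E \right)} = -63 + 2 E$ ($t{\left(u,E \right)} = 2 E - 63 = -63 + 2 E$)
$\sqrt{t{\left(171,I{\left(-7,14 \right)} \right)} + l{\left(96 \right)}} = \sqrt{\left(-63 + 2 \cdot 9 \left(-7\right)\right) + \left(75 + 96\right)} = \sqrt{\left(-63 + 2 \left(-63\right)\right) + 171} = \sqrt{\left(-63 - 126\right) + 171} = \sqrt{-189 + 171} = \sqrt{-18} = 3 i \sqrt{2}$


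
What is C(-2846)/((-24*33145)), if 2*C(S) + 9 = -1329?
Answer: 223/265160 ≈ 0.00084100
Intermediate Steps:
C(S) = -669 (C(S) = -9/2 + (½)*(-1329) = -9/2 - 1329/2 = -669)
C(-2846)/((-24*33145)) = -669/((-24*33145)) = -669/(-795480) = -669*(-1/795480) = 223/265160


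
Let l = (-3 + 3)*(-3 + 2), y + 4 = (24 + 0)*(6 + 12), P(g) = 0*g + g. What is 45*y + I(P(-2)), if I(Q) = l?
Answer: 19260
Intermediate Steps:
P(g) = g (P(g) = 0 + g = g)
y = 428 (y = -4 + (24 + 0)*(6 + 12) = -4 + 24*18 = -4 + 432 = 428)
l = 0 (l = 0*(-1) = 0)
I(Q) = 0
45*y + I(P(-2)) = 45*428 + 0 = 19260 + 0 = 19260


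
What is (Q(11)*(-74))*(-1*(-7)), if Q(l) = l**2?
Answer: -62678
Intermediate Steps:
(Q(11)*(-74))*(-1*(-7)) = (11**2*(-74))*(-1*(-7)) = (121*(-74))*7 = -8954*7 = -62678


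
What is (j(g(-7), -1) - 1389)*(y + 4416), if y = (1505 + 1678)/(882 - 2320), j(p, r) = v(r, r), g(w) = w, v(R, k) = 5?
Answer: -4392141300/719 ≈ -6.1087e+6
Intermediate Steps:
j(p, r) = 5
y = -3183/1438 (y = 3183/(-1438) = 3183*(-1/1438) = -3183/1438 ≈ -2.2135)
(j(g(-7), -1) - 1389)*(y + 4416) = (5 - 1389)*(-3183/1438 + 4416) = -1384*6347025/1438 = -4392141300/719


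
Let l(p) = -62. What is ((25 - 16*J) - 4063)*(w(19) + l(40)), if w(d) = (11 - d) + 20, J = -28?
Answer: 179500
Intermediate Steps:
w(d) = 31 - d
((25 - 16*J) - 4063)*(w(19) + l(40)) = ((25 - 16*(-28)) - 4063)*((31 - 1*19) - 62) = ((25 + 448) - 4063)*((31 - 19) - 62) = (473 - 4063)*(12 - 62) = -3590*(-50) = 179500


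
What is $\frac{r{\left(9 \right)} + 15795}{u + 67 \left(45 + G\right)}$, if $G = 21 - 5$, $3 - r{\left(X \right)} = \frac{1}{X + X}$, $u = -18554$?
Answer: $- \frac{284363}{260406} \approx -1.092$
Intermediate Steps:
$r{\left(X \right)} = 3 - \frac{1}{2 X}$ ($r{\left(X \right)} = 3 - \frac{1}{X + X} = 3 - \frac{1}{2 X}$)
$G = 16$ ($G = 21 - 5 = 16$)
$\frac{r{\left(9 \right)} + 15795}{u + 67 \left(45 + G\right)} = \frac{\left(3 - \frac{1}{2 \cdot 9}\right) + 15795}{-18554 + 67 \left(45 + 16\right)} = \frac{\left(3 - \frac{1}{18}\right) + 15795}{-18554 + 67 \cdot 61} = \frac{\left(3 - \frac{1}{18}\right) + 15795}{-18554 + 4087} = \frac{\frac{53}{18} + 15795}{-14467} = \frac{284363}{18} \left(- \frac{1}{14467}\right) = - \frac{284363}{260406}$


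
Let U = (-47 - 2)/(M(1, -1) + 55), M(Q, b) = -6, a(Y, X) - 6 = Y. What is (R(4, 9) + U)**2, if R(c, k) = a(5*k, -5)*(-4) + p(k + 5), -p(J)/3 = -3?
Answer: 38416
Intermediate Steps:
p(J) = 9 (p(J) = -3*(-3) = 9)
a(Y, X) = 6 + Y
R(c, k) = -15 - 20*k (R(c, k) = (6 + 5*k)*(-4) + 9 = (-24 - 20*k) + 9 = -15 - 20*k)
U = -1 (U = (-47 - 2)/(-6 + 55) = -49/49 = -49*1/49 = -1)
(R(4, 9) + U)**2 = ((-15 - 20*9) - 1)**2 = ((-15 - 180) - 1)**2 = (-195 - 1)**2 = (-196)**2 = 38416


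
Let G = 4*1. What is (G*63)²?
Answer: 63504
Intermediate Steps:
G = 4
(G*63)² = (4*63)² = 252² = 63504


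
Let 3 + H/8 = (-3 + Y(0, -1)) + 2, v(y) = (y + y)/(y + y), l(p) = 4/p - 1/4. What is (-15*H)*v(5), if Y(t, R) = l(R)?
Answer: 990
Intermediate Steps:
l(p) = -¼ + 4/p (l(p) = 4/p - 1*¼ = 4/p - ¼ = -¼ + 4/p)
Y(t, R) = (16 - R)/(4*R)
v(y) = 1 (v(y) = (2*y)/((2*y)) = (2*y)*(1/(2*y)) = 1)
H = -66 (H = -24 + 8*((-3 + (¼)*(16 - 1*(-1))/(-1)) + 2) = -24 + 8*((-3 + (¼)*(-1)*(16 + 1)) + 2) = -24 + 8*((-3 + (¼)*(-1)*17) + 2) = -24 + 8*((-3 - 17/4) + 2) = -24 + 8*(-29/4 + 2) = -24 + 8*(-21/4) = -24 - 42 = -66)
(-15*H)*v(5) = -15*(-66)*1 = 990*1 = 990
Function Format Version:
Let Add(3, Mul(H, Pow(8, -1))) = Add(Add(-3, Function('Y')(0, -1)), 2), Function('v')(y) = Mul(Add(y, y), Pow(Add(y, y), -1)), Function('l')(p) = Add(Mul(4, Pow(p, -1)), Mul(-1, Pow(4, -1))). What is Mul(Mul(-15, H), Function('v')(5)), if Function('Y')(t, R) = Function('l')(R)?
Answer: 990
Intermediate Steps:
Function('l')(p) = Add(Rational(-1, 4), Mul(4, Pow(p, -1))) (Function('l')(p) = Add(Mul(4, Pow(p, -1)), Mul(-1, Rational(1, 4))) = Add(Mul(4, Pow(p, -1)), Rational(-1, 4)) = Add(Rational(-1, 4), Mul(4, Pow(p, -1))))
Function('Y')(t, R) = Mul(Rational(1, 4), Pow(R, -1), Add(16, Mul(-1, R)))
Function('v')(y) = 1 (Function('v')(y) = Mul(Mul(2, y), Pow(Mul(2, y), -1)) = Mul(Mul(2, y), Mul(Rational(1, 2), Pow(y, -1))) = 1)
H = -66 (H = Add(-24, Mul(8, Add(Add(-3, Mul(Rational(1, 4), Pow(-1, -1), Add(16, Mul(-1, -1)))), 2))) = Add(-24, Mul(8, Add(Add(-3, Mul(Rational(1, 4), -1, Add(16, 1))), 2))) = Add(-24, Mul(8, Add(Add(-3, Mul(Rational(1, 4), -1, 17)), 2))) = Add(-24, Mul(8, Add(Add(-3, Rational(-17, 4)), 2))) = Add(-24, Mul(8, Add(Rational(-29, 4), 2))) = Add(-24, Mul(8, Rational(-21, 4))) = Add(-24, -42) = -66)
Mul(Mul(-15, H), Function('v')(5)) = Mul(Mul(-15, -66), 1) = Mul(990, 1) = 990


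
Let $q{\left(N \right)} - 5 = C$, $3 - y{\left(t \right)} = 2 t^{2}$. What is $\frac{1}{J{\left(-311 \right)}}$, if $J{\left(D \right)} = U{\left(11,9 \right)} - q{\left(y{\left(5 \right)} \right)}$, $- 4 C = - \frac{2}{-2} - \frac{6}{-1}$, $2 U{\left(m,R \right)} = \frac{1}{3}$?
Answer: $- \frac{12}{37} \approx -0.32432$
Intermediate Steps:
$U{\left(m,R \right)} = \frac{1}{6}$ ($U{\left(m,R \right)} = \frac{1}{2 \cdot 3} = \frac{1}{2} \cdot \frac{1}{3} = \frac{1}{6}$)
$C = - \frac{7}{4}$ ($C = - \frac{- \frac{2}{-2} - \frac{6}{-1}}{4} = - \frac{\left(-2\right) \left(- \frac{1}{2}\right) - -6}{4} = - \frac{1 + 6}{4} = \left(- \frac{1}{4}\right) 7 = - \frac{7}{4} \approx -1.75$)
$y{\left(t \right)} = 3 - 2 t^{2}$
$q{\left(N \right)} = \frac{13}{4}$ ($q{\left(N \right)} = 5 - \frac{7}{4} = \frac{13}{4}$)
$J{\left(D \right)} = - \frac{37}{12}$ ($J{\left(D \right)} = \frac{1}{6} - \frac{13}{4} = - \frac{37}{12}$)
$\frac{1}{J{\left(-311 \right)}} = \frac{1}{- \frac{37}{12}} = - \frac{12}{37}$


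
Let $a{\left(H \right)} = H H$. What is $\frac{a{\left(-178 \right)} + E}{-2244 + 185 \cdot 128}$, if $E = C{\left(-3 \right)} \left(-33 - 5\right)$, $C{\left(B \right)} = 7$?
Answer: $\frac{683}{466} \approx 1.4657$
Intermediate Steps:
$E = -266$ ($E = 7 \left(-33 - 5\right) = 7 \left(-38\right) = -266$)
$a{\left(H \right)} = H^{2}$
$\frac{a{\left(-178 \right)} + E}{-2244 + 185 \cdot 128} = \frac{\left(-178\right)^{2} - 266}{-2244 + 185 \cdot 128} = \frac{31684 - 266}{-2244 + 23680} = \frac{31418}{21436} = 31418 \cdot \frac{1}{21436} = \frac{683}{466}$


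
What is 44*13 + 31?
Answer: 603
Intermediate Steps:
44*13 + 31 = 572 + 31 = 603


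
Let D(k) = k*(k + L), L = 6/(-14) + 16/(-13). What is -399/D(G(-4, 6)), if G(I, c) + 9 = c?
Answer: -12103/424 ≈ -28.545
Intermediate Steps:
L = -151/91 (L = 6*(-1/14) + 16*(-1/13) = -3/7 - 16/13 = -151/91 ≈ -1.6593)
G(I, c) = -9 + c
D(k) = k*(-151/91 + k) (D(k) = k*(k - 151/91) = k*(-151/91 + k))
-399/D(G(-4, 6)) = -399*91/((-151 + 91*(-9 + 6))*(-9 + 6)) = -399*(-91/(3*(-151 + 91*(-3)))) = -399*(-91/(3*(-151 - 273))) = -399/((1/91)*(-3)*(-424)) = -399/1272/91 = -399*91/1272 = -12103/424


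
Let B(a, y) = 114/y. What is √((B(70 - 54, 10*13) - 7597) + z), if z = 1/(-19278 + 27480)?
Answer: I*√2159027773257030/533130 ≈ 87.156*I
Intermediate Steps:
z = 1/8202 ≈ 0.00012192
√((B(70 - 54, 10*13) - 7597) + z) = √((114/((10*13)) - 7597) + 1/8202) = √((114/130 - 7597) + 1/8202) = √((114*(1/130) - 7597) + 1/8202) = √((57/65 - 7597) + 1/8202) = √(-493748/65 + 1/8202) = √(-4049721031/533130) = I*√2159027773257030/533130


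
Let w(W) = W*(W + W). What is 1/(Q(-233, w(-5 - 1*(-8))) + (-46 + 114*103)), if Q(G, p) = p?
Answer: 1/11714 ≈ 8.5368e-5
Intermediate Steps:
w(W) = 2*W**2 (w(W) = W*(2*W) = 2*W**2)
1/(Q(-233, w(-5 - 1*(-8))) + (-46 + 114*103)) = 1/(2*(-5 - 1*(-8))**2 + (-46 + 114*103)) = 1/(2*(-5 + 8)**2 + (-46 + 11742)) = 1/(2*3**2 + 11696) = 1/(2*9 + 11696) = 1/(18 + 11696) = 1/11714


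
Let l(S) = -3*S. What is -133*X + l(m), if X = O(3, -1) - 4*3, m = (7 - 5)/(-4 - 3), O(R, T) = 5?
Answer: 6523/7 ≈ 931.86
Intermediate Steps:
m = -2/7 (m = 2/(-7) = 2*(-⅐) = -2/7 ≈ -0.28571)
X = -7 (X = 5 - 4*3 = 5 - 12 = -7)
-133*X + l(m) = -133*(-7) - 3*(-2/7) = 931 + 6/7 = 6523/7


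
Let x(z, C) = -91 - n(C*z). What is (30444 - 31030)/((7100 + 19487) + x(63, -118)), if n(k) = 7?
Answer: -586/26489 ≈ -0.022122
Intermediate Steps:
x(z, C) = -98 (x(z, C) = -91 - 1*7 = -91 - 7 = -98)
(30444 - 31030)/((7100 + 19487) + x(63, -118)) = (30444 - 31030)/((7100 + 19487) - 98) = -586/(26587 - 98) = -586/26489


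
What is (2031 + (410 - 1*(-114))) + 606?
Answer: 3161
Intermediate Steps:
(2031 + (410 - 1*(-114))) + 606 = (2031 + (410 + 114)) + 606 = (2031 + 524) + 606 = 2555 + 606 = 3161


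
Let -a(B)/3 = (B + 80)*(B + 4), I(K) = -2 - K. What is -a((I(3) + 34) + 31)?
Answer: 26880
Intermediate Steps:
a(B) = -3*(4 + B)*(80 + B) (a(B) = -3*(B + 80)*(B + 4) = -3*(80 + B)*(4 + B) = -3*(4 + B)*(80 + B))
-a((I(3) + 34) + 31) = -(-960 - 252*(((-2 - 1*3) + 34) + 31) - 3*(((-2 - 1*3) + 34) + 31)**2) = -(-960 - 252*(((-2 - 3) + 34) + 31) - 3*(((-2 - 3) + 34) + 31)**2) = -(-960 - 252*((-5 + 34) + 31) - 3*((-5 + 34) + 31)**2) = -(-960 - 252*(29 + 31) - 3*(29 + 31)**2) = -(-960 - 252*60 - 3*60**2) = -(-960 - 15120 - 3*3600) = -(-960 - 15120 - 10800) = -1*(-26880) = 26880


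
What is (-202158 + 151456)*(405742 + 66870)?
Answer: -23962373624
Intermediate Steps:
(-202158 + 151456)*(405742 + 66870) = -50702*472612 = -23962373624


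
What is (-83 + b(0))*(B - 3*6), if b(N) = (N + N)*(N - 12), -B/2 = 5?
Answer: 2324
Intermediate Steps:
B = -10 (B = -2*5 = -10)
b(N) = 2*N*(-12 + N) (b(N) = (2*N)*(-12 + N) = 2*N*(-12 + N))
(-83 + b(0))*(B - 3*6) = (-83 + 2*0*(-12 + 0))*(-10 - 3*6) = (-83 + 2*0*(-12))*(-10 - 18) = (-83 + 0)*(-28) = -83*(-28) = 2324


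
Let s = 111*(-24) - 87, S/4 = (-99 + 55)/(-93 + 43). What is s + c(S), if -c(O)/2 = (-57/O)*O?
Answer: -2637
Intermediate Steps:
S = 88/25 (S = 4*((-99 + 55)/(-93 + 43)) = 4*(-44/(-50)) = 4*(-44*(-1/50)) = 4*(22/25) = 88/25 ≈ 3.5200)
c(O) = 114 (c(O) = -2*(-57/O)*O = -2*(-57) = 114)
s = -2751 (s = -2664 - 87 = -2751)
s + c(S) = -2751 + 114 = -2637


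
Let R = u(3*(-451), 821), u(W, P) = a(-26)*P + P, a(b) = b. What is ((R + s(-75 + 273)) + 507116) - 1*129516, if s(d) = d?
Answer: 357273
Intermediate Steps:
u(W, P) = -25*P (u(W, P) = -26*P + P = -25*P)
R = -20525 (R = -25*821 = -20525)
((R + s(-75 + 273)) + 507116) - 1*129516 = ((-20525 + (-75 + 273)) + 507116) - 1*129516 = ((-20525 + 198) + 507116) - 129516 = (-20327 + 507116) - 129516 = 486789 - 129516 = 357273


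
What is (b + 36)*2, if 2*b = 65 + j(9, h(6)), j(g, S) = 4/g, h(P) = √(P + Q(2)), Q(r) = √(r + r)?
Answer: 1237/9 ≈ 137.44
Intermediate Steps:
Q(r) = √2*√r (Q(r) = √(2*r) = √2*√r)
h(P) = √(2 + P) (h(P) = √(P + √2*√2) = √(P + 2) = √(2 + P))
b = 589/18 (b = (65 + 4/9)/2 = (½)*(589/9) = 589/18 ≈ 32.722)
(b + 36)*2 = (589/18 + 36)*2 = (1237/18)*2 = 1237/9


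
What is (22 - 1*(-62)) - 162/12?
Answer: 141/2 ≈ 70.500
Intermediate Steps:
(22 - 1*(-62)) - 162/12 = (22 + 62) - 162/12 = 84 - 3*9/2 = 84 - 27/2 = 141/2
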